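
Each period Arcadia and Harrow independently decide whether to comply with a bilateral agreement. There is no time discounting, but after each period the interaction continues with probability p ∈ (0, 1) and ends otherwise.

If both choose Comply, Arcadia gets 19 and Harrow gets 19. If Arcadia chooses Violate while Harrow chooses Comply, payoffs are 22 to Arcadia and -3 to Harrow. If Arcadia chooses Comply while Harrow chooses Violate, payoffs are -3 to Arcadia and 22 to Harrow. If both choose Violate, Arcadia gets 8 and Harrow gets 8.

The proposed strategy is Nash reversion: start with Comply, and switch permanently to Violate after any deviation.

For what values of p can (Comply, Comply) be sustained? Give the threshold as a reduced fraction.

Expected cooperation value is 19 + p·19 + p²·19 + … = 19/(1−p); deviation gives 22 + p·8/(1−p).
19 ≥ 22(1−p) + 8p ⇒ 14p ≥ 3 ⇒ p ≥ 3/14.

3/14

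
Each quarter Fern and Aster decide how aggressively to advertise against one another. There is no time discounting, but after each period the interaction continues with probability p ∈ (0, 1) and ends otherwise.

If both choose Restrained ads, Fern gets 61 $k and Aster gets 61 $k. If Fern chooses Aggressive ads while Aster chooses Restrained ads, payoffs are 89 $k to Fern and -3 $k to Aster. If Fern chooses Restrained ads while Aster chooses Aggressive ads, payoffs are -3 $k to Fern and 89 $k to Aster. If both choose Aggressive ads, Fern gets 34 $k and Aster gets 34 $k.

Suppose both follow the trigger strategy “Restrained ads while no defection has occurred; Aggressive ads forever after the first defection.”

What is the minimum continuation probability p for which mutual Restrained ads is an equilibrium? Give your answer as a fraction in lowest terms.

Expected cooperation value is 61 + p·61 + p²·61 + … = 61/(1−p); deviation gives 89 + p·34/(1−p).
61 ≥ 89(1−p) + 34p ⇒ 55p ≥ 28 ⇒ p ≥ 28/55.

28/55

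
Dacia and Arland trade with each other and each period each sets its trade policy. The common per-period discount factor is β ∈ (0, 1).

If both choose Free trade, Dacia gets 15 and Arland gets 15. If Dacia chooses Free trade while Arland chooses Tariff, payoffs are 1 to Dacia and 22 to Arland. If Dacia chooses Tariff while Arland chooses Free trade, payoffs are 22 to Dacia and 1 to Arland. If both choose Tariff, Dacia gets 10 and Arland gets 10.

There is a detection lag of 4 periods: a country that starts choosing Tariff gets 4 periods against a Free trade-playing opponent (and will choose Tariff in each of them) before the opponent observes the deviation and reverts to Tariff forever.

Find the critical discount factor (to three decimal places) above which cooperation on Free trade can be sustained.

0.874

The best deviation is to choose Tariff for all 4 undetected periods, earning 22 each, then 10 forever once detected.
Deviation value: 22(1−β^4)/(1−β) + 10β^4/(1−β); cooperation value: 15/(1−β).
IC: 15 ≥ 22(1−β^4) + 10β^4 = 22 − 12β^4.
So β^4 ≥ 7/12, giving β ≥ (7/12)^(1/4) ≈ 0.874.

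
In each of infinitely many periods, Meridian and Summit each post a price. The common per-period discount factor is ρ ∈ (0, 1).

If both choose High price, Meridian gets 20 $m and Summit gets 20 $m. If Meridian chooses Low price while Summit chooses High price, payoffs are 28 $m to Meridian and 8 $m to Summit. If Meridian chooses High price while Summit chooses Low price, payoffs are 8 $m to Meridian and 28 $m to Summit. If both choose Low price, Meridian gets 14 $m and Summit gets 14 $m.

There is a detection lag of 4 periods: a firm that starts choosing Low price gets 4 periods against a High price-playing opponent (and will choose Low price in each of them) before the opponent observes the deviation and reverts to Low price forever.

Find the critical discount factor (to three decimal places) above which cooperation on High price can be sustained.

The best deviation is to choose Low price for all 4 undetected periods, earning 28 each, then 14 forever once detected.
Deviation value: 28(1−ρ^4)/(1−ρ) + 14ρ^4/(1−ρ); cooperation value: 20/(1−ρ).
IC: 20 ≥ 28(1−ρ^4) + 14ρ^4 = 28 − 14ρ^4.
So ρ^4 ≥ 8/14 = 4/7, giving ρ ≥ (4/7)^(1/4) ≈ 0.869.

0.869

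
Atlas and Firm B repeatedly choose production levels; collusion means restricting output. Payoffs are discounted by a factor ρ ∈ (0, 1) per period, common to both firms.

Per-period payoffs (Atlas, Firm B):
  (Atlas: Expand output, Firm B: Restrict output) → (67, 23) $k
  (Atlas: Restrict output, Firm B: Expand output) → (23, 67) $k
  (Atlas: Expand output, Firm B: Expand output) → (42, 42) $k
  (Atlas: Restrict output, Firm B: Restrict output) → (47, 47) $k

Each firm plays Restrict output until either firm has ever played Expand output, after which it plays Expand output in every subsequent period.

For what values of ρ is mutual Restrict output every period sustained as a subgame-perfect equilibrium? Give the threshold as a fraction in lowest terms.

One-period gain from deviating is 67 − 47 = 20. The loss is 47 − 42 = 5 in every subsequent period, with present value 5·ρ/(1−ρ).
Deviation is unprofitable when 5·ρ/(1−ρ) ≥ 20, i.e. ρ/(1−ρ) ≥ 4.
Equivalently ρ ≥ 20/(20+5) = 4/5.

4/5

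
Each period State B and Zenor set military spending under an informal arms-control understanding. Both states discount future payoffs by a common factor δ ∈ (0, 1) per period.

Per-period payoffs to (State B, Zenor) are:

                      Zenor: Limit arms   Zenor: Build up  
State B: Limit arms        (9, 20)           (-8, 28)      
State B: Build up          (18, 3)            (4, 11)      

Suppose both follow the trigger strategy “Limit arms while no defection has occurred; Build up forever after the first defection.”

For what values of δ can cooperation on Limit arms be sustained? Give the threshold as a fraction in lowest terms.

9/14

State B: cooperation gives 9 each period; deviation gives 18 once then 4 forever.
  9/(1−δ) ≥ 18 + 4δ/(1−δ) ⇒ δ ≥ 9/14.
Zenor: cooperation gives 20 each period; deviation gives 28 once then 11 forever.
  δ ≥ 8/17.
Both must hold, so the binding constraint is State B's: δ ≥ 9/14.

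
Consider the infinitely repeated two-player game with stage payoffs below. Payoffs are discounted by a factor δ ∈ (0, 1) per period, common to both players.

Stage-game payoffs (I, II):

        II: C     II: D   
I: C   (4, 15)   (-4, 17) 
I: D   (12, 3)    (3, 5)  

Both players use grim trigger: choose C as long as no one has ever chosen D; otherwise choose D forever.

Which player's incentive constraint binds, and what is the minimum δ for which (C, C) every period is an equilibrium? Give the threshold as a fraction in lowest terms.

I; δ ≥ 8/9

I: cooperation gives 4 each period; deviation gives 12 once then 3 forever.
  4/(1−δ) ≥ 12 + 3δ/(1−δ) ⇒ δ ≥ 8/9.
II: cooperation gives 15 each period; deviation gives 17 once then 5 forever.
  δ ≥ 2/12 = 1/6.
Both must hold, so the binding constraint is I's: δ ≥ 8/9.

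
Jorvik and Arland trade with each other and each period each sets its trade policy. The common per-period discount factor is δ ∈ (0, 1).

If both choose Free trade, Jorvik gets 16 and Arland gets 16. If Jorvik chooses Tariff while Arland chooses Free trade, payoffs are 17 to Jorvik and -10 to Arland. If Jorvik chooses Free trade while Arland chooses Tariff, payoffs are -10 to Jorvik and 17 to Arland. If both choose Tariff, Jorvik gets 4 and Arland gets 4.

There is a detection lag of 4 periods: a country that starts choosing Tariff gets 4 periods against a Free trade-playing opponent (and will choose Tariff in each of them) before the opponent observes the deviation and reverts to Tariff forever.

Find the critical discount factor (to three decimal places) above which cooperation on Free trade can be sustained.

0.527

A deviator earns 17 for 4 periods, then 4 forever; cooperating earns 16 forever. Multiplying the IC by (1−δ):
16 ≥ 17(1−δ^4) + 4δ^4, so 13·δ^4 ≥ 1 and δ^4 ≥ 1/13.
δ ≥ (1/13)^(1/4) ≈ 0.527.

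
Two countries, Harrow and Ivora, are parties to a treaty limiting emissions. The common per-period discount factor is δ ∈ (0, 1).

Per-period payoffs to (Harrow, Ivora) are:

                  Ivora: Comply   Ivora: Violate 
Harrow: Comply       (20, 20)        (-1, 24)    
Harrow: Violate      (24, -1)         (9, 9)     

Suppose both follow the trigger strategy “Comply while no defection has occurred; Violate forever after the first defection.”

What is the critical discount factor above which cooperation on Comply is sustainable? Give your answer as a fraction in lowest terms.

4/15

20/(1−δ) ≥ 24 + 9δ/(1−δ)
20 ≥ 24 − 15δ
δ ≥ 4/15.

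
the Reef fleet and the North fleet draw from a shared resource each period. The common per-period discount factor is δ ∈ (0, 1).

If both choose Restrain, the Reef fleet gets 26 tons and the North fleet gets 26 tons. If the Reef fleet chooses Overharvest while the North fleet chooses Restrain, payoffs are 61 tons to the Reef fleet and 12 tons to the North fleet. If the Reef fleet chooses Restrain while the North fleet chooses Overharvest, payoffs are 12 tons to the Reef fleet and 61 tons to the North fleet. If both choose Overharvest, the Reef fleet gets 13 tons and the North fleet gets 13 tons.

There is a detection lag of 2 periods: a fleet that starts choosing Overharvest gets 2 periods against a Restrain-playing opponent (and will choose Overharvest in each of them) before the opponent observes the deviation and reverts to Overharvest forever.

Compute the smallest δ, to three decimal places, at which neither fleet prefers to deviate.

Deviating for the 2 undetected periods gains 61−26 = 35 per period over cooperation, then loses 26−13 = 13 per period forever once punishment starts.
Gain: 35(1 + δ + … + δ^1); loss: 13·δ^2/(1−δ).
No profitable deviation ⇔ 35(1−δ^2) ≤ 13·δ^2, i.e. δ^2 ≥ 35/(35+13) = 35/48.
Hence δ ≥ (35/48)^(1/2) ≈ 0.854.

0.854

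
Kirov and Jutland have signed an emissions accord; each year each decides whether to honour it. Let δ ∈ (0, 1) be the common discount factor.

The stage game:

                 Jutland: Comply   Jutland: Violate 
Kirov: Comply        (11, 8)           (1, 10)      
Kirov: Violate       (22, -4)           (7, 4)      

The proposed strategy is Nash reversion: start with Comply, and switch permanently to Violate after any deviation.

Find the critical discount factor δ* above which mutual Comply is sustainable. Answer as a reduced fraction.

For Kirov: deviation gain 22−11 = 11, per-period punishment loss 11−7 = 4. IC gives δ ≥ 11/15.
For Jutland: gain 2, loss 4 per period, so δ ≥ 2/6 = 1/3.
The tighter constraint is Kirov's, so cooperation needs δ ≥ 11/15.

11/15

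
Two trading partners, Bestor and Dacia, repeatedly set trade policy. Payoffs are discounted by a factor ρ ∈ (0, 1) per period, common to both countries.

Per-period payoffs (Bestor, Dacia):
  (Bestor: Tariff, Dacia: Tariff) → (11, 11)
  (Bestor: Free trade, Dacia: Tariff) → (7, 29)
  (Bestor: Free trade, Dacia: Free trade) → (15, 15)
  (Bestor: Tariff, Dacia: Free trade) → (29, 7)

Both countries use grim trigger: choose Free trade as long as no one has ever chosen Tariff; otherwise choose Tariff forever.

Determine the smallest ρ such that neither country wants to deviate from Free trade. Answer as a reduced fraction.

One-period gain from deviating is 29 − 15 = 14. The loss is 15 − 11 = 4 in every subsequent period, with present value 4·ρ/(1−ρ).
Deviation is unprofitable when 4·ρ/(1−ρ) ≥ 14, i.e. ρ/(1−ρ) ≥ 7/2.
Equivalently ρ ≥ 14/(14+4) = 7/9.

7/9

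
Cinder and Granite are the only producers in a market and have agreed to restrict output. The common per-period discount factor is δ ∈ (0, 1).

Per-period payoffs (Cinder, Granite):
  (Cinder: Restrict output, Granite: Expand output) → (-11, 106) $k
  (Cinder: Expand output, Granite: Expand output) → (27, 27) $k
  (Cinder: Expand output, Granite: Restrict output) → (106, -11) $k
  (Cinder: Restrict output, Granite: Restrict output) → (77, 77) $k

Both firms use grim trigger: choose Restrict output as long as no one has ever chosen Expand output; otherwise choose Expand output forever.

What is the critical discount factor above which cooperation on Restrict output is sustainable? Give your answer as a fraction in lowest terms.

77/(1−δ) ≥ 106 + 27δ/(1−δ)
77 ≥ 106 − 79δ
δ ≥ 29/79.

29/79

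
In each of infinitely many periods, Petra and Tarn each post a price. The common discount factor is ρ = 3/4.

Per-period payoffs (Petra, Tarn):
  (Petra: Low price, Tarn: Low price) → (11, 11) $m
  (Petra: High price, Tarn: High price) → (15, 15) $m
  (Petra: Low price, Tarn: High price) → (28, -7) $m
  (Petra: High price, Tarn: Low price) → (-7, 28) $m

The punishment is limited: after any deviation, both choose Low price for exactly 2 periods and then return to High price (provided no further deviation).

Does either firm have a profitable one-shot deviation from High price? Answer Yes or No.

Yes

IC: ρ+…+ρ^2 ≥ (28−15)/(15−11) = 13/4.
At ρ = 3/4: partial sum = 1.3125 < 3.2500. Cooperation not sustainable.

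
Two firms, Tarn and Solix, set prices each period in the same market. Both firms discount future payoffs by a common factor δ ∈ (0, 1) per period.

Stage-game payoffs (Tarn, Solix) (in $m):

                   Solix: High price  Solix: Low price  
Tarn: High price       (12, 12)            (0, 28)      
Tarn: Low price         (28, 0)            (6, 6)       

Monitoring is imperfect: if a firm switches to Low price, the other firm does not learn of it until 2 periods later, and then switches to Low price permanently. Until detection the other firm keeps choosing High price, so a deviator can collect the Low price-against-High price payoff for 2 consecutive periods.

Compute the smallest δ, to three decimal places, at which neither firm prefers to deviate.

0.853

Deviating for the 2 undetected periods gains 28−12 = 16 per period over cooperation, then loses 12−6 = 6 per period forever once punishment starts.
Gain: 16(1 + δ + … + δ^1); loss: 6·δ^2/(1−δ).
No profitable deviation ⇔ 16(1−δ^2) ≤ 6·δ^2, i.e. δ^2 ≥ 16/(16+6) = 8/11.
Hence δ ≥ (8/11)^(1/2) ≈ 0.853.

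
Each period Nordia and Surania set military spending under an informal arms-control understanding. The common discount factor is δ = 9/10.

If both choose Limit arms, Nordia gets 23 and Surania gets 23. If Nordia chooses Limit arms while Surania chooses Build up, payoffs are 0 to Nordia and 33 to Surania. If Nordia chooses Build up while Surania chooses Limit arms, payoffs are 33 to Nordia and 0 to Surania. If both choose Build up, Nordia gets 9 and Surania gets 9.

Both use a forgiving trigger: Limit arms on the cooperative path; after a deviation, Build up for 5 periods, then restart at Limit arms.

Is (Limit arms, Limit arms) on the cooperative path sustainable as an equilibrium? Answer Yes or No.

A one-shot deviation gives 33 now, then 9 for 5 periods, then back to 23.
Gain from deviating: (33−23) today; loss: (23−9) in each of the next 5 periods.
No-deviation condition: (23−9)(δ+…+δ^5) ≥ 33−23, i.e. δ+…+δ^5 ≥ 5/7.
At δ = 9/10: δ+…+δ^5 = 3.6856 ≥ 0.7143.
So cooperation is sustainable.

Yes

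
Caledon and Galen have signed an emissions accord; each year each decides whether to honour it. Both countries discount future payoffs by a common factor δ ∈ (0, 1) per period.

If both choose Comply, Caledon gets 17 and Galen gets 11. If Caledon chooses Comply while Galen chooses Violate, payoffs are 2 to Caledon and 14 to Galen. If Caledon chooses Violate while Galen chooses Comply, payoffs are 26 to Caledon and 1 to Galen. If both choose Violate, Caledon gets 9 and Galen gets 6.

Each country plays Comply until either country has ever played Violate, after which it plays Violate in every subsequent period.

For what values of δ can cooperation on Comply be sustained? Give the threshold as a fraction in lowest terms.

Caledon's threshold: (26−17)/(26−9) = 9/17.
Galen's threshold: (14−11)/(14−6) = 3/8.
9/17 > 3/8, so Caledon binds and δ* = 9/17.

9/17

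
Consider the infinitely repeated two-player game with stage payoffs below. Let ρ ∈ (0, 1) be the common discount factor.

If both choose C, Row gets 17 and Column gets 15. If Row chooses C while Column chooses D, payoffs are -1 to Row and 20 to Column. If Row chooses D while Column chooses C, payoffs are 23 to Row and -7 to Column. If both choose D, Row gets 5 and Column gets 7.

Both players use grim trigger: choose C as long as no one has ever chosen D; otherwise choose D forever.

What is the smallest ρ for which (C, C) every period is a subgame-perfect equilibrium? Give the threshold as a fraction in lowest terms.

5/13

For Row: deviation gain 23−17 = 6, per-period punishment loss 17−5 = 12. IC gives ρ ≥ 6/18 = 1/3.
For Column: gain 5, loss 8 per period, so ρ ≥ 5/13.
The tighter constraint is Column's, so cooperation needs ρ ≥ 5/13.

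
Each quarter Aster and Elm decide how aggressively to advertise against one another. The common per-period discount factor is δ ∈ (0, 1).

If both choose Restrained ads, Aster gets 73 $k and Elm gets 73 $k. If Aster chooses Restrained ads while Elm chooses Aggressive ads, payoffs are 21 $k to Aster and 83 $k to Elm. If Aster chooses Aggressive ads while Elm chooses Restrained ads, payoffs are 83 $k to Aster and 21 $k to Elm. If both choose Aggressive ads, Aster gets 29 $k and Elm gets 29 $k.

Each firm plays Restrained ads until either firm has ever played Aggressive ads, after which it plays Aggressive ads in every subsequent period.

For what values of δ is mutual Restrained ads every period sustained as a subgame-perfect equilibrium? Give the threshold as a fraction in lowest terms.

73/(1−δ) ≥ 83 + 29δ/(1−δ)
73 ≥ 83 − 54δ
δ ≥ 10/54 = 5/27.

5/27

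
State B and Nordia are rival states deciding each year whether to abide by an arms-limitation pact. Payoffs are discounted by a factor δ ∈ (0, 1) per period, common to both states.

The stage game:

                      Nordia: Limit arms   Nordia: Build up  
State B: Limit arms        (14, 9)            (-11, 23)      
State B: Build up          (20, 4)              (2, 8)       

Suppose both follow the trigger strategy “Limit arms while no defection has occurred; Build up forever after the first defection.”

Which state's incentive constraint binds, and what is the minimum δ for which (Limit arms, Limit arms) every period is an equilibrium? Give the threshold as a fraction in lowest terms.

For State B: deviation gain 20−14 = 6, per-period punishment loss 14−2 = 12. IC gives δ ≥ 6/18 = 1/3.
For Nordia: gain 14, loss 1 per period, so δ ≥ 14/15.
The tighter constraint is Nordia's, so cooperation needs δ ≥ 14/15.

Nordia; δ ≥ 14/15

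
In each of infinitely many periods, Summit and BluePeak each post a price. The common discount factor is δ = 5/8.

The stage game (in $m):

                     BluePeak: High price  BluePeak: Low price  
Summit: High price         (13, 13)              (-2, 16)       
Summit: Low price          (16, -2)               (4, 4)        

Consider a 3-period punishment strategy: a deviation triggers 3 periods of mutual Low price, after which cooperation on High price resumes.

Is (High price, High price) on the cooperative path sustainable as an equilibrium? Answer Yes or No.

A one-shot deviation gives 16 now, then 4 for 3 periods, then back to 13.
Gain from deviating: (16−13) today; loss: (13−4) in each of the next 3 periods.
No-deviation condition: (13−4)(δ+…+δ^3) ≥ 16−13, i.e. δ+…+δ^3 ≥ 1/3.
At δ = 5/8: δ+…+δ^3 = 1.2598 ≥ 0.3333.
So cooperation is sustainable.

Yes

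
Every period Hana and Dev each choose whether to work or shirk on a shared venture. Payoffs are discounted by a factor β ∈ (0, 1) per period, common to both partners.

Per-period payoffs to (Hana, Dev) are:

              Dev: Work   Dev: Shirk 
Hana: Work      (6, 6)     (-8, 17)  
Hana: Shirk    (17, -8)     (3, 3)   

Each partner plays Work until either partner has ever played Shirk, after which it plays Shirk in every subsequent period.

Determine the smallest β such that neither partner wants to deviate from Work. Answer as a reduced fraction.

11/14

One-period gain from deviating is 17 − 6 = 11. The loss is 6 − 3 = 3 in every subsequent period, with present value 3·β/(1−β).
Deviation is unprofitable when 3·β/(1−β) ≥ 11, i.e. β/(1−β) ≥ 11/3.
Equivalently β ≥ 11/(11+3) = 11/14.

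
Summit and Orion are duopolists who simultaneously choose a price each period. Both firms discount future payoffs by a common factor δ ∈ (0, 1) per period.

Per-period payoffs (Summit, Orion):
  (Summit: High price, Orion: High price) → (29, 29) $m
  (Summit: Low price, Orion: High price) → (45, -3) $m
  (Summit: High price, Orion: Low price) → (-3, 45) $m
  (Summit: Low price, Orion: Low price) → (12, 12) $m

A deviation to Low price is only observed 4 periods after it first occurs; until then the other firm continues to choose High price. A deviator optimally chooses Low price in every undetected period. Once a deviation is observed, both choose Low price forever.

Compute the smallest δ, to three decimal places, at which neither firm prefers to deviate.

A deviator earns 45 for 4 periods, then 12 forever; cooperating earns 29 forever. Multiplying the IC by (1−δ):
29 ≥ 45(1−δ^4) + 12δ^4, so 33·δ^4 ≥ 16 and δ^4 ≥ 16/33.
δ ≥ (16/33)^(1/4) ≈ 0.834.

0.834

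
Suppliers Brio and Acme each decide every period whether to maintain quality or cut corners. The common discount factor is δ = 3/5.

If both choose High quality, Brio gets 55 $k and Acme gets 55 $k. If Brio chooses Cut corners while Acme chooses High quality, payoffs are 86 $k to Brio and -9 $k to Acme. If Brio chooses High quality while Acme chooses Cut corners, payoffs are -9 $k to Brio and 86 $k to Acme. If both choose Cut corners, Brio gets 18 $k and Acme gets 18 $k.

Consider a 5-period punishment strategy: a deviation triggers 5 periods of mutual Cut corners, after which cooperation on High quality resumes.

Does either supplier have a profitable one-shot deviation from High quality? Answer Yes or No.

IC: δ+…+δ^5 ≥ (86−55)/(55−18) = 31/37.
At δ = 3/5: partial sum = 1.3834 ≥ 0.8378. Cooperation sustainable.

No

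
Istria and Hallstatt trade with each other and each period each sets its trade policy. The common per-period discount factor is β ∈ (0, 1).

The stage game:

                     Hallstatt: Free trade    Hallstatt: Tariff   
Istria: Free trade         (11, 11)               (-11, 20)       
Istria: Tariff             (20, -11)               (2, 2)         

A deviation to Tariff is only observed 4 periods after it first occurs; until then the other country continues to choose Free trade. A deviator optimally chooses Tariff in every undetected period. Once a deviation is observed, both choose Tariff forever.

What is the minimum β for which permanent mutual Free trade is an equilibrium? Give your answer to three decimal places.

Deviating for the 4 undetected periods gains 20−11 = 9 per period over cooperation, then loses 11−2 = 9 per period forever once punishment starts.
Gain: 9(1 + β + … + β^3); loss: 9·β^4/(1−β).
No profitable deviation ⇔ 9(1−β^4) ≤ 9·β^4, i.e. β^4 ≥ 9/(9+9) = 1/2.
Hence β ≥ (1/2)^(1/4) ≈ 0.841.

0.841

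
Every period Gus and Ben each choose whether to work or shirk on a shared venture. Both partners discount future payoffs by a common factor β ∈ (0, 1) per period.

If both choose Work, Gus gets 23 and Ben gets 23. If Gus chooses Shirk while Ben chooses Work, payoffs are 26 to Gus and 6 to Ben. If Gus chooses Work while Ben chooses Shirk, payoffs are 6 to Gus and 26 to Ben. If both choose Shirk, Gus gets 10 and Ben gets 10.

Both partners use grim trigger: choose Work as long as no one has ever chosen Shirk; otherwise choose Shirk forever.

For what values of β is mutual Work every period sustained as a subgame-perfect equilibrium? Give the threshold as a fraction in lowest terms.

3/16

23/(1−β) ≥ 26 + 10β/(1−β)
23 ≥ 26 − 16β
β ≥ 3/16.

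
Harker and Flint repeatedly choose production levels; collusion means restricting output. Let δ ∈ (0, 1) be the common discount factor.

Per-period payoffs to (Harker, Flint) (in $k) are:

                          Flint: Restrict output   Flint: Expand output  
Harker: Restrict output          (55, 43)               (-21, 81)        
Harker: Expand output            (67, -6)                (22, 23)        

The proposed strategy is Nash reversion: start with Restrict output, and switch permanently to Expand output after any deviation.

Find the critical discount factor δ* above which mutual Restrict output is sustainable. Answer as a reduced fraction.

Harker's threshold: (67−55)/(67−22) = 4/15.
Flint's threshold: (81−43)/(81−23) = 19/29.
4/15 < 19/29, so Flint binds and δ* = 19/29.

19/29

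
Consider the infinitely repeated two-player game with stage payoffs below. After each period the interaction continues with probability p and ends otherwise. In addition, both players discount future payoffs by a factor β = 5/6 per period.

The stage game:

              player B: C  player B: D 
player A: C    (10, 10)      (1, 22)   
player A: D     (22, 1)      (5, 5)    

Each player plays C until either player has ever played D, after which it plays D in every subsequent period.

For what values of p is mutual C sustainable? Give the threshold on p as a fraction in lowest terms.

72/85

Expected continuation weight on next period's payoff is β·p = 5/6·p, which plays the role of the discount factor.
Cooperation requires 5/6·p ≥ (22−10)/(22−5) = 12/17, hence p ≥ 72/85.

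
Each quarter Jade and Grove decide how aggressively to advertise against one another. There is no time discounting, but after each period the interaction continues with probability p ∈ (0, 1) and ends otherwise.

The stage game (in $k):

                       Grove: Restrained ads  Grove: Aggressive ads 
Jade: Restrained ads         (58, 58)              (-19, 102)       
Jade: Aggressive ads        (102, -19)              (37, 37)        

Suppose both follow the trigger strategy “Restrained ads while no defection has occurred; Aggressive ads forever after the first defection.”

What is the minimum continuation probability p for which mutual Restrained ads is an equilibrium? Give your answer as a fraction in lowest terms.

With no time discounting, the continuation probability p plays the role of the discount factor.
Grim-trigger IC: 58/(1−p) ≥ 102 + 37p/(1−p) ⇒ p ≥ (102−58)/(102−37) = 44/65.

44/65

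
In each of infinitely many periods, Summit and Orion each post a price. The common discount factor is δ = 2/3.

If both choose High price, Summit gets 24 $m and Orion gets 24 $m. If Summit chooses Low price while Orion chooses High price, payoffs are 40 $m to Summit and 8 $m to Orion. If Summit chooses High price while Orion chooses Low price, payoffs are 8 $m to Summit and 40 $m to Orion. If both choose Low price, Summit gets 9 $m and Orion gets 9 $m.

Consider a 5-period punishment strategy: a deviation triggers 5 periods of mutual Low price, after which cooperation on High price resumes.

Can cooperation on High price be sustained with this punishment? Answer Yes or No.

Yes

IC: δ+…+δ^5 ≥ (40−24)/(24−9) = 16/15.
At δ = 2/3: partial sum = 1.7366 ≥ 1.0667. Cooperation sustainable.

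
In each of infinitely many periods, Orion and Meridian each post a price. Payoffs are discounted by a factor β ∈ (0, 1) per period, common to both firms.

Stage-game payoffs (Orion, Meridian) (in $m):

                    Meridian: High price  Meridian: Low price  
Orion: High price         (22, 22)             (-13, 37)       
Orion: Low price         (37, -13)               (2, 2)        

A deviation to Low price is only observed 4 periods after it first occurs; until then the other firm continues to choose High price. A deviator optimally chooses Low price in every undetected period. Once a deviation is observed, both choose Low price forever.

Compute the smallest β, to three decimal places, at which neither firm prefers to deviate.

0.809

Deviating for the 4 undetected periods gains 37−22 = 15 per period over cooperation, then loses 22−2 = 20 per period forever once punishment starts.
Gain: 15(1 + β + … + β^3); loss: 20·β^4/(1−β).
No profitable deviation ⇔ 15(1−β^4) ≤ 20·β^4, i.e. β^4 ≥ 15/(15+20) = 3/7.
Hence β ≥ (3/7)^(1/4) ≈ 0.809.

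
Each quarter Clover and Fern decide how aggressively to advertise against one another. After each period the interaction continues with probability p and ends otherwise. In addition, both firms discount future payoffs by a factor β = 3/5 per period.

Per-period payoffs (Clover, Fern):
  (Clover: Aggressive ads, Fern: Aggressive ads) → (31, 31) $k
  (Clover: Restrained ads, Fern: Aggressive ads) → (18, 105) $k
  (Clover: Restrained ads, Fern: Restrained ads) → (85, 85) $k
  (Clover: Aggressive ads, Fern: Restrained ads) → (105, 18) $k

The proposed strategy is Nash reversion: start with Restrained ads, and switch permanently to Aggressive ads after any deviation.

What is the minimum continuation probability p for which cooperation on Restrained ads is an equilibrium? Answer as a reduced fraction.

With continuation probability p and discount β, the effective per-period discount factor is βp.
Grim-trigger IC: βp ≥ (105−85)/(105−31) = 10/37.
So p ≥ (10/37)/(3/5) = 50/111.

50/111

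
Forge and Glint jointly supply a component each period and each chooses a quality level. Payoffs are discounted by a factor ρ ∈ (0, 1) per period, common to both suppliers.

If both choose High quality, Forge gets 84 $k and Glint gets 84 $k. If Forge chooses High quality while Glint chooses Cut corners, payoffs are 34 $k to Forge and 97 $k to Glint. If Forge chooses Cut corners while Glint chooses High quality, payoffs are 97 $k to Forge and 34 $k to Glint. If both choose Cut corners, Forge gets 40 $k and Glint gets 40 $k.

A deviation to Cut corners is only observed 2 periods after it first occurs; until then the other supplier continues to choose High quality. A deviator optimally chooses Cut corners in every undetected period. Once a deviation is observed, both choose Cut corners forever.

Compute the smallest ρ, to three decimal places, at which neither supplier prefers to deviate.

0.478

A deviator earns 97 for 2 periods, then 40 forever; cooperating earns 84 forever. Multiplying the IC by (1−ρ):
84 ≥ 97(1−ρ^2) + 40ρ^2, so 57·ρ^2 ≥ 13 and ρ^2 ≥ 13/57.
ρ ≥ (13/57)^(1/2) ≈ 0.478.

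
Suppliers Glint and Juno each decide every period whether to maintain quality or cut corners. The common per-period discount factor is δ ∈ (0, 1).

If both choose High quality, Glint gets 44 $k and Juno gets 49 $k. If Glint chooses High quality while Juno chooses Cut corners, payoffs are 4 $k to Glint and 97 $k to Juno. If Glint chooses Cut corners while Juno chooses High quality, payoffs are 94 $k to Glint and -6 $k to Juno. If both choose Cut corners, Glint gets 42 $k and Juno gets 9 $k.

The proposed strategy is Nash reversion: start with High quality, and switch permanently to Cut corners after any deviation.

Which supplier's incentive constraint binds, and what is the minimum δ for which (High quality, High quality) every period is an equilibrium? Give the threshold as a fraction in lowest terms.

Glint's threshold: (94−44)/(94−42) = 25/26.
Juno's threshold: (97−49)/(97−9) = 6/11.
25/26 > 6/11, so Glint binds and δ* = 25/26.

Glint; δ ≥ 25/26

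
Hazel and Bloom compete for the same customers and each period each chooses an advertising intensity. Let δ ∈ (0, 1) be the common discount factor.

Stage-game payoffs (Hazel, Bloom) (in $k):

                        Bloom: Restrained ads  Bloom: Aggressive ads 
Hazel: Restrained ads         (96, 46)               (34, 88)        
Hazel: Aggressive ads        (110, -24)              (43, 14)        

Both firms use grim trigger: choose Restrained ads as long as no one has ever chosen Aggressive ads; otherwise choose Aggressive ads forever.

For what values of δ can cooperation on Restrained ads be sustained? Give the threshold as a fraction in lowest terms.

Hazel's threshold: (110−96)/(110−43) = 14/67.
Bloom's threshold: (88−46)/(88−14) = 21/37.
14/67 < 21/37, so Bloom binds and δ* = 21/37.

21/37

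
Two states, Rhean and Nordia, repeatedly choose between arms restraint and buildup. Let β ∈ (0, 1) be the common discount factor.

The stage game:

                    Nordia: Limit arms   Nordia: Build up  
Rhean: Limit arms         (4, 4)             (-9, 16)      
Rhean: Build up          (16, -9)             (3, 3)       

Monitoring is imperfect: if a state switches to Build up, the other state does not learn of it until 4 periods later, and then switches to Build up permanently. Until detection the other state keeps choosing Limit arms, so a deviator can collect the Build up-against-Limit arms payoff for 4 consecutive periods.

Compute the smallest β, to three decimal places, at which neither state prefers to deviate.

Deviating for the 4 undetected periods gains 16−4 = 12 per period over cooperation, then loses 4−3 = 1 per period forever once punishment starts.
Gain: 12(1 + β + … + β^3); loss: 1·β^4/(1−β).
No profitable deviation ⇔ 12(1−β^4) ≤ 1·β^4, i.e. β^4 ≥ 12/(12+1) = 12/13.
Hence β ≥ (12/13)^(1/4) ≈ 0.980.

0.980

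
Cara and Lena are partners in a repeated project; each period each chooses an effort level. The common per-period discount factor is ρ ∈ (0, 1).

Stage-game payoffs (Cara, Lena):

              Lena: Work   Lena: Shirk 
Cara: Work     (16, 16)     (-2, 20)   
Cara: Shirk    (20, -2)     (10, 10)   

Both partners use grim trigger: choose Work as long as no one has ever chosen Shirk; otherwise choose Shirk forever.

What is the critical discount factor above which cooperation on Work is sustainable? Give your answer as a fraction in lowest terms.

One-period gain from deviating is 20 − 16 = 4. The loss is 16 − 10 = 6 in every subsequent period, with present value 6·ρ/(1−ρ).
Deviation is unprofitable when 6·ρ/(1−ρ) ≥ 4, i.e. ρ/(1−ρ) ≥ 2/3.
Equivalently ρ ≥ 4/(4+6) = 2/5.

2/5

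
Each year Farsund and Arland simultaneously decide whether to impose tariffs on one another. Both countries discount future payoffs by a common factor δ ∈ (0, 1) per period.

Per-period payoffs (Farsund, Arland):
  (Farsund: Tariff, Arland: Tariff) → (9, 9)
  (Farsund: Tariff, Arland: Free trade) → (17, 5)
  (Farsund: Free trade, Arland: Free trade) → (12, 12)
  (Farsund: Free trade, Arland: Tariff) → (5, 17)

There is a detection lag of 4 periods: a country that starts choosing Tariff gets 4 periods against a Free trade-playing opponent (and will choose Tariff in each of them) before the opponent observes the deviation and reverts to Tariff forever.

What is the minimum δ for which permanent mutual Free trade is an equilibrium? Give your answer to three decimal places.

The best deviation is to choose Tariff for all 4 undetected periods, earning 17 each, then 9 forever once detected.
Deviation value: 17(1−δ^4)/(1−δ) + 9δ^4/(1−δ); cooperation value: 12/(1−δ).
IC: 12 ≥ 17(1−δ^4) + 9δ^4 = 17 − 8δ^4.
So δ^4 ≥ 5/8, giving δ ≥ (5/8)^(1/4) ≈ 0.889.

0.889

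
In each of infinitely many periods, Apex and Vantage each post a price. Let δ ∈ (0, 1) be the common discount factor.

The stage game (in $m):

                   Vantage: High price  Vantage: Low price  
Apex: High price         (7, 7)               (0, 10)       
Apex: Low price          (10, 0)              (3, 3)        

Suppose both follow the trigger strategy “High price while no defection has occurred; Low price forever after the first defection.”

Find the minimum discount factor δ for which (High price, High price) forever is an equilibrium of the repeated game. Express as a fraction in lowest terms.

One-period gain from deviating is 10 − 7 = 3. The loss is 7 − 3 = 4 in every subsequent period, with present value 4·δ/(1−δ).
Deviation is unprofitable when 4·δ/(1−δ) ≥ 3, i.e. δ/(1−δ) ≥ 3/4.
Equivalently δ ≥ 3/(3+4) = 3/7.

3/7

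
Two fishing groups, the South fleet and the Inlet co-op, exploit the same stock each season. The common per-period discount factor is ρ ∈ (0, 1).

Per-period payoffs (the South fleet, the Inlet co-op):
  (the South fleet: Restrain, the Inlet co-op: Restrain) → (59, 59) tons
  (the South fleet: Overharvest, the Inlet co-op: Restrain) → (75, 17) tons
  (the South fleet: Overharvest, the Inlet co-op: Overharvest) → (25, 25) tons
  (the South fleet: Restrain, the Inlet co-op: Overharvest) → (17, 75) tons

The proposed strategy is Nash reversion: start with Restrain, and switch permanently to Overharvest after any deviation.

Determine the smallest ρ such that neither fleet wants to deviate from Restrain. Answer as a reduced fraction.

One-period gain from deviating is 75 − 59 = 16. The loss is 59 − 25 = 34 in every subsequent period, with present value 34·ρ/(1−ρ).
Deviation is unprofitable when 34·ρ/(1−ρ) ≥ 16, i.e. ρ/(1−ρ) ≥ 8/17.
Equivalently ρ ≥ 16/(16+34) = 8/25.

8/25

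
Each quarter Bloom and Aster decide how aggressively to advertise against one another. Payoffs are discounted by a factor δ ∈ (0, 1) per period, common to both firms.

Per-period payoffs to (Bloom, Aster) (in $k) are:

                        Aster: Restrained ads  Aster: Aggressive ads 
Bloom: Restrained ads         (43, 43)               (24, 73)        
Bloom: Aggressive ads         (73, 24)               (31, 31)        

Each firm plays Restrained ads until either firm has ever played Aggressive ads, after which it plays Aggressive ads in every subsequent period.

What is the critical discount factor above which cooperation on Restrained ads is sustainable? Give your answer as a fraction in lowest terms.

5/7

43/(1−δ) ≥ 73 + 31δ/(1−δ)
43 ≥ 73 − 42δ
δ ≥ 30/42 = 5/7.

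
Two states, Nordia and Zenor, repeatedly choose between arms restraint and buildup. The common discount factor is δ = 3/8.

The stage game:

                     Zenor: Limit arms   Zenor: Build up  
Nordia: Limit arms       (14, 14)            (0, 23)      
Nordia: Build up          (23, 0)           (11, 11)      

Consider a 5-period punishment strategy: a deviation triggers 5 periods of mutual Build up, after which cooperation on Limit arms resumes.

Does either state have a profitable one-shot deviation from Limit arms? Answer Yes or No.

Yes

Comparing payoff streams over the 6 periods until play realigns: cooperate → 14(1+δ+…+δ^5); deviate → 23 + 11(δ+…+δ^5).
Cooperation is sustained iff (14−11)(δ+…+δ^5) ≥ 23−14.
δ+…+δ^5 = 3/8·(1−(3/8)^5)/(1−3/8) = 0.5956, and (23−14)/(14−11) = 3.0000.
0.5956 < 3.0000, so cooperation is not sustainable.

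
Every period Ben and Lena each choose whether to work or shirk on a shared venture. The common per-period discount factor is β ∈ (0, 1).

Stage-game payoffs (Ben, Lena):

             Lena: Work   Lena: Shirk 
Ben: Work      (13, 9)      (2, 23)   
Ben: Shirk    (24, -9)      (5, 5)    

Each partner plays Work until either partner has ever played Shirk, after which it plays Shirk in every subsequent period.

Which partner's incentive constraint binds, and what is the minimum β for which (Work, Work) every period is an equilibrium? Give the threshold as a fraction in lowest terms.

For Ben: deviation gain 24−13 = 11, per-period punishment loss 13−5 = 8. IC gives β ≥ 11/19.
For Lena: gain 14, loss 4 per period, so β ≥ 14/18 = 7/9.
The tighter constraint is Lena's, so cooperation needs β ≥ 7/9.

Lena; β ≥ 7/9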